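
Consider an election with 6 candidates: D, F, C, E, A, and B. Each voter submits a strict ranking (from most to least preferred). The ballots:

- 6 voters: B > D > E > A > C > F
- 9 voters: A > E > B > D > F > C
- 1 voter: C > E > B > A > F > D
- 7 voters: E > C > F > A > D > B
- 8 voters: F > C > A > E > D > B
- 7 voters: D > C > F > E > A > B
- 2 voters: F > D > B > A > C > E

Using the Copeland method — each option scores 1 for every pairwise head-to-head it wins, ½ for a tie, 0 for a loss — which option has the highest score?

E

D: beats F, C, and B; loses to E and A → score 3.
F: beats A and B; loses to D, C, and E → score 2.
C: beats F, A, and B; loses to D and E → score 3.
E: beats D, F, C, A, and B → score 5.
A: beats D and B; loses to F, C, and E → score 2.
B: loses to D, F, C, E, and A → score 0.
E has the best pairwise record.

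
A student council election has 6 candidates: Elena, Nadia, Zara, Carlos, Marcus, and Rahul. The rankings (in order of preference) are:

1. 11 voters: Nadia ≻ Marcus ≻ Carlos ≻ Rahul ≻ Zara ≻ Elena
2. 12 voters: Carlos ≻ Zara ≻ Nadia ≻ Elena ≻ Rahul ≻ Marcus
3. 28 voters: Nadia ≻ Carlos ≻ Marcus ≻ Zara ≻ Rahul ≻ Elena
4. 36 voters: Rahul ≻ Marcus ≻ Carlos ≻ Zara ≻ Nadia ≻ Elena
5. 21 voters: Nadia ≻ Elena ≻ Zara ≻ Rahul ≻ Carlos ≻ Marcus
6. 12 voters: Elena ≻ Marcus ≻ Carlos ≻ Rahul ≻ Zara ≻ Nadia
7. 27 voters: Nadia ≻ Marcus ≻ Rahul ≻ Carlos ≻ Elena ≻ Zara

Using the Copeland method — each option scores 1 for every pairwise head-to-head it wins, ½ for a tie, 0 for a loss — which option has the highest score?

Elena: loses to Nadia, Zara, Carlos, Marcus, and Rahul → score 0.
Nadia: beats Elena, Zara, Carlos, Marcus, and Rahul → score 5.
Zara: beats Elena; loses to Nadia, Carlos, Marcus, and Rahul → score 1.
Carlos: beats Elena and Zara; loses to Nadia, Marcus, and Rahul → score 2.
Marcus: beats Elena, Zara, Carlos, and Rahul; loses to Nadia → score 4.
Rahul: beats Elena, Zara, and Carlos; loses to Nadia and Marcus → score 3.
Nadia has the best pairwise record.

Nadia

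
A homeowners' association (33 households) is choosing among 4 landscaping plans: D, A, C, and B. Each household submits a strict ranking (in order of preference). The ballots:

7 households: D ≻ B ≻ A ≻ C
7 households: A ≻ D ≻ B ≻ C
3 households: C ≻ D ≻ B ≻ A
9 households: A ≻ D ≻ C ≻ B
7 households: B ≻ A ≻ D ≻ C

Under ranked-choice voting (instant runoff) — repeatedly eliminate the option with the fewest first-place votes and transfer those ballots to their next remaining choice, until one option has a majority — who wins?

Round 1: D 7, A 16, C 3, B 7. Eliminate C.
Round 2: D 10, A 16, B 7. Eliminate B.
Round 3: D 10, A 23. A has a majority.

A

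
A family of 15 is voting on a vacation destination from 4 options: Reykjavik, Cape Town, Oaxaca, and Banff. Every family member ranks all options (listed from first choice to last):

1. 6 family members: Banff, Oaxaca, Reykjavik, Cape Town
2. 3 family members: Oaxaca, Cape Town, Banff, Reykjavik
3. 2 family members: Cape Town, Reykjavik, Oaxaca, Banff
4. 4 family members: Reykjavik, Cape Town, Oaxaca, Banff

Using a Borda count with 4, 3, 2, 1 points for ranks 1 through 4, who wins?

Reykjavik: 6·2 + 3·1 + 2·3 + 4·4 = 37
Cape Town: 6·1 + 3·3 + 2·4 + 4·3 = 35
Oaxaca: 6·3 + 3·4 + 2·2 + 4·2 = 42
Banff: 6·4 + 3·2 + 2·1 + 4·1 = 36
Oaxaca has the highest Borda score (42).

Oaxaca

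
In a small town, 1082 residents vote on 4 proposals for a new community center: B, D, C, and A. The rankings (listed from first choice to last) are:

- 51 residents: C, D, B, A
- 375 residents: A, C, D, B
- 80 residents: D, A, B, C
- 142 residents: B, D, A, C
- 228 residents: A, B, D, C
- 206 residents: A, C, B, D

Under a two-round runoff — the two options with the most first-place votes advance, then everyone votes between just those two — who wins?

A

Round 1 first-place votes: B 142, D 80, C 51, A 809.
A and B advance.
Runoff: A is preferred to B by 889 voters; B by 193.
A wins the runoff.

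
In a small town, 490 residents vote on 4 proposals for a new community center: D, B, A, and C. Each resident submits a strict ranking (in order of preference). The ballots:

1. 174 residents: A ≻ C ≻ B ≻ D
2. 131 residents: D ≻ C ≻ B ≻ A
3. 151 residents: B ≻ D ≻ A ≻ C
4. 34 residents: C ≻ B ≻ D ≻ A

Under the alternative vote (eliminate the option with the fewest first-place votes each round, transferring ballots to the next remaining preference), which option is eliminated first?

C

Round 1: D 131, B 151, A 174, C 34. Eliminate C.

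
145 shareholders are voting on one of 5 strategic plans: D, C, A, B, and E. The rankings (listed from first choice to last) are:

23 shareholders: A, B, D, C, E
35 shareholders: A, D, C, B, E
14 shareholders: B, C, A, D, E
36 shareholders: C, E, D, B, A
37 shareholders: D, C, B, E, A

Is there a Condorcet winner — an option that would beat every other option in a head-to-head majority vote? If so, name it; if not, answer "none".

D vs C: 95–50 for D.
D vs A: 73–72 for D.
D vs B: 108–37 for D.
D vs E: 109–36 for D.
D beats every other option head-to-head.

D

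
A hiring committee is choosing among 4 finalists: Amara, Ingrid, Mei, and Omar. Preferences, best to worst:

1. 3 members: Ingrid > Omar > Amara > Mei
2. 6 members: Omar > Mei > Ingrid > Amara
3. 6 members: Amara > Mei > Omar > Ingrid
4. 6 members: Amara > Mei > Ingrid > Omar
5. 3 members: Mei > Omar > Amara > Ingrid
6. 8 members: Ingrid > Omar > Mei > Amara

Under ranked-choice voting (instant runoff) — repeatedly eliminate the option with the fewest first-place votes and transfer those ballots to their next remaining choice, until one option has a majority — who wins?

Round 1: Amara 12, Ingrid 11, Mei 3, Omar 6. Eliminate Mei.
Round 2: Amara 12, Ingrid 11, Omar 9. Eliminate Omar.
Round 3: Amara 15, Ingrid 17. Ingrid has a majority.

Ingrid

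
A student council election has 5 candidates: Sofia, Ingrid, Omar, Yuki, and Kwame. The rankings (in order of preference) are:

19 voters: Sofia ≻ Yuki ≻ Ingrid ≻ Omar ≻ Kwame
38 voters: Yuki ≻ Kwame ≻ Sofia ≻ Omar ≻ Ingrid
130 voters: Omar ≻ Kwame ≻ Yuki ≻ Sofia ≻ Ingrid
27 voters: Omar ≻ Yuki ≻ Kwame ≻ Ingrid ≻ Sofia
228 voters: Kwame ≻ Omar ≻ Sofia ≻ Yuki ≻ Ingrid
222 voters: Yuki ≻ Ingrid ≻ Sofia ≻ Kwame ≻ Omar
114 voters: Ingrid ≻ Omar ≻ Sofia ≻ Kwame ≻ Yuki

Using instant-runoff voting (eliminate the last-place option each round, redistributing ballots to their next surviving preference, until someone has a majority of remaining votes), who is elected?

Round 1: Sofia 19, Ingrid 114, Omar 157, Yuki 260, Kwame 228. Eliminate Sofia.
Round 2: Ingrid 114, Omar 157, Yuki 279, Kwame 228. Eliminate Ingrid.
Round 3: Omar 271, Yuki 279, Kwame 228. Eliminate Kwame.
Round 4: Omar 499, Yuki 279. Omar has a majority.

Omar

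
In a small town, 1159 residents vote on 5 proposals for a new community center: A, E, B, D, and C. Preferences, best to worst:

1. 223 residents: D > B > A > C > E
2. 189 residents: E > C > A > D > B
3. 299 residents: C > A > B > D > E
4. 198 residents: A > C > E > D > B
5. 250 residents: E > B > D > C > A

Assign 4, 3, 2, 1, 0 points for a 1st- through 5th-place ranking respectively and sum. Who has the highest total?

A: 223·2 + 189·2 + 299·3 + 198·4 + 250·0 = 2513
E: 223·0 + 189·4 + 299·0 + 198·2 + 250·4 = 2152
B: 223·3 + 189·0 + 299·2 + 198·0 + 250·3 = 2017
D: 223·4 + 189·1 + 299·1 + 198·1 + 250·2 = 2078
C: 223·1 + 189·3 + 299·4 + 198·3 + 250·1 = 2830
C has the highest Borda score (2830).

C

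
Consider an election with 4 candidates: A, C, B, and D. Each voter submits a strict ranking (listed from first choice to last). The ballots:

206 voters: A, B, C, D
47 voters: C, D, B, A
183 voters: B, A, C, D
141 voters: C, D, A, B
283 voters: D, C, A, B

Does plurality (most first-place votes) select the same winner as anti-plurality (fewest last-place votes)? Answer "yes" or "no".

Plurality — first-place votes: A 206, C 188, B 183, D 283. Winner: D.
Anti-plurality — last-place votes: A 47, C 0, B 424, D 389. Winner: C.
The two methods disagree.

no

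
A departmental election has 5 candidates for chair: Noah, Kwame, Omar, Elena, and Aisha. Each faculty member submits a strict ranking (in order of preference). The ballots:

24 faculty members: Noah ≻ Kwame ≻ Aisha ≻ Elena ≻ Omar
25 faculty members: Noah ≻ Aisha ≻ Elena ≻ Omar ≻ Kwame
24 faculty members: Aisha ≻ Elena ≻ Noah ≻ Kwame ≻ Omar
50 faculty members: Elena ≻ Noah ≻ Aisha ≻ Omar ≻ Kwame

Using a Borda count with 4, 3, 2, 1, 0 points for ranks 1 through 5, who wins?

Noah

Noah: 24·4 + 25·4 + 24·2 + 50·3 = 394
Kwame: 24·3 + 25·0 + 24·1 + 50·0 = 96
Omar: 24·0 + 25·1 + 24·0 + 50·1 = 75
Elena: 24·1 + 25·2 + 24·3 + 50·4 = 346
Aisha: 24·2 + 25·3 + 24·4 + 50·2 = 319
Noah has the highest Borda score (394).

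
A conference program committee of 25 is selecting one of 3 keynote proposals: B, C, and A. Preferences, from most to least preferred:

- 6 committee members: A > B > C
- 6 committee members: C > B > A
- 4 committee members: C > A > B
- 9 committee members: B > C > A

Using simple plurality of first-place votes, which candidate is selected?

C

First-place votes: B 9, C 10, A 6.
C has the most first-place votes.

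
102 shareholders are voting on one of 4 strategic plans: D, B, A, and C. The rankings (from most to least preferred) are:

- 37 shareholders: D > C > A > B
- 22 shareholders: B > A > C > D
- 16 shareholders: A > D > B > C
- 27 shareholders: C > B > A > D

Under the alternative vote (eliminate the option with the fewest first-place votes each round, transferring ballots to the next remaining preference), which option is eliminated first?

A

Round 1: D 37, B 22, A 16, C 27. Eliminate A.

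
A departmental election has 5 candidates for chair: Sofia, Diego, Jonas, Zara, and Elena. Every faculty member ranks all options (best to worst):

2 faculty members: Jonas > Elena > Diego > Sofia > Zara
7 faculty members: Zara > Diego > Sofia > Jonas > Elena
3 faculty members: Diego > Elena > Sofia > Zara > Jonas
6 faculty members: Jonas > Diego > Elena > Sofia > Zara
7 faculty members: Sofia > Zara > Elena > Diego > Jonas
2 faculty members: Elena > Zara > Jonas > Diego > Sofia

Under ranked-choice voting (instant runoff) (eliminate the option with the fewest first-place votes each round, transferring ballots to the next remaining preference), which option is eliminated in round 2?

Round 1: Sofia 7, Diego 3, Jonas 8, Zara 7, Elena 2. Eliminate Elena.
Round 2: Sofia 7, Diego 3, Jonas 8, Zara 9. Eliminate Diego.

Diego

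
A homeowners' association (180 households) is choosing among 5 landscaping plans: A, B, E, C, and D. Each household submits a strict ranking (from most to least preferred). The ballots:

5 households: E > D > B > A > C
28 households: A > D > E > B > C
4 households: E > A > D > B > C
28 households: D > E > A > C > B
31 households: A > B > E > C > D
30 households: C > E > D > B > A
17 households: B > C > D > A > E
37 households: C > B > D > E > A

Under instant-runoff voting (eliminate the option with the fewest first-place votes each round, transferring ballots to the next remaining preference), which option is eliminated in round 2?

Round 1: A 59, B 17, E 9, C 67, D 28. Eliminate E.
Round 2: A 63, B 17, C 67, D 33. Eliminate B.

B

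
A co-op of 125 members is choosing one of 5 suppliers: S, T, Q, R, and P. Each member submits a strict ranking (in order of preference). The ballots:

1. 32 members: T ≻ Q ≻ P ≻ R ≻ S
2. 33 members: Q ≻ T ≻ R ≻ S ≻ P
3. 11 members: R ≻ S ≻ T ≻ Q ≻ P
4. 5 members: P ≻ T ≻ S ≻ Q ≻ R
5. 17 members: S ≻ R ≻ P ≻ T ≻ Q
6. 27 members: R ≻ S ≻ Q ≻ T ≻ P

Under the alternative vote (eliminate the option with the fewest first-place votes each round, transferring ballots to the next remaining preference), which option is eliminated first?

Round 1: S 17, T 32, Q 33, R 38, P 5. Eliminate P.

P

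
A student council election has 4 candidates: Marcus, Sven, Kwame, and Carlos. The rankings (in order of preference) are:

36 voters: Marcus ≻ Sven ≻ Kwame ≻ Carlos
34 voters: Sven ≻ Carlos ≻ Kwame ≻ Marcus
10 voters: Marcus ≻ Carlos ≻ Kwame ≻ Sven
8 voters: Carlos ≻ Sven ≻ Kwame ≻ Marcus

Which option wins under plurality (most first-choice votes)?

First-place votes: Marcus 46, Sven 34, Kwame 0, Carlos 8.
Marcus has the most first-place votes.

Marcus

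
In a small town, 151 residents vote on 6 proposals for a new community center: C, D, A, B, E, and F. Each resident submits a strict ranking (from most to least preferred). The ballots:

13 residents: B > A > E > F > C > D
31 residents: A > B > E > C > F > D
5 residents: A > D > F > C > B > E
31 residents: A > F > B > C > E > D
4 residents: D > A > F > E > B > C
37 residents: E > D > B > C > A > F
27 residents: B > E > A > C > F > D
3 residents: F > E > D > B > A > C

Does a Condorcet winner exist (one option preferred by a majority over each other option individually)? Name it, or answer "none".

B vs C: 146–5 for B.
B vs D: 102–49 for B.
B vs A: 80–71 for B.
B vs E: 107–44 for B.
B vs F: 108–43 for B.
B beats every other option head-to-head.

B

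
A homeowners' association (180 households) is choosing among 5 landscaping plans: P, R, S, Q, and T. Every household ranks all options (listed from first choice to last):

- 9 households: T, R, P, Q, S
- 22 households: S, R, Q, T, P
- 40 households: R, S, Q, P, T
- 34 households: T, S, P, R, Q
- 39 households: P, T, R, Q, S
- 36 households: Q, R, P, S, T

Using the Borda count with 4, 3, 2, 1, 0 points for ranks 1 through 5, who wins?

R

P: 9·2 + 22·0 + 40·1 + 34·2 + 39·4 + 36·2 = 354
R: 9·3 + 22·3 + 40·4 + 34·1 + 39·2 + 36·3 = 473
S: 9·0 + 22·4 + 40·3 + 34·3 + 39·0 + 36·1 = 346
Q: 9·1 + 22·2 + 40·2 + 34·0 + 39·1 + 36·4 = 316
T: 9·4 + 22·1 + 40·0 + 34·4 + 39·3 + 36·0 = 311
R has the highest Borda score (473).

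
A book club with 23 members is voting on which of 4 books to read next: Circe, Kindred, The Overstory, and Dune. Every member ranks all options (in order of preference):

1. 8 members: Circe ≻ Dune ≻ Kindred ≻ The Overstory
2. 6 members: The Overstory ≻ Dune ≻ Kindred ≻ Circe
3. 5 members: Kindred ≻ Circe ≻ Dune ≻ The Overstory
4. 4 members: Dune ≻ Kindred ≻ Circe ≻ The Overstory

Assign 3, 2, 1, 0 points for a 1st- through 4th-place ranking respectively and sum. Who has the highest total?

Dune

Circe: 8·3 + 6·0 + 5·2 + 4·1 = 38
Kindred: 8·1 + 6·1 + 5·3 + 4·2 = 37
The Overstory: 8·0 + 6·3 + 5·0 + 4·0 = 18
Dune: 8·2 + 6·2 + 5·1 + 4·3 = 45
Dune has the highest Borda score (45).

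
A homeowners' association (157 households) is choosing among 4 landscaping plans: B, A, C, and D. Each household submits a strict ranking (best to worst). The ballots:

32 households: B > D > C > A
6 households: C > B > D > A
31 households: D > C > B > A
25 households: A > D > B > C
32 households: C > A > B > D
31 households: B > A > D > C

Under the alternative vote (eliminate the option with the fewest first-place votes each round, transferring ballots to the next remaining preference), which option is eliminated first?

A

Round 1: B 63, A 25, C 38, D 31. Eliminate A.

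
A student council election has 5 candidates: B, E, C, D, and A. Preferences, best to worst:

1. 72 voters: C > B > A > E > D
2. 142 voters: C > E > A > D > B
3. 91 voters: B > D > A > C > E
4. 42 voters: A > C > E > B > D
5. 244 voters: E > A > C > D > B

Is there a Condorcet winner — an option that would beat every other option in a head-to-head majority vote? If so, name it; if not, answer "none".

none

Checking pairwise contests:
E beats B 428–163.
C beats E 347–244.
A beats C 377–214.
E beats D 500–91.
E beats A 386–205.
Every option loses at least one head-to-head, so there is no Condorcet winner.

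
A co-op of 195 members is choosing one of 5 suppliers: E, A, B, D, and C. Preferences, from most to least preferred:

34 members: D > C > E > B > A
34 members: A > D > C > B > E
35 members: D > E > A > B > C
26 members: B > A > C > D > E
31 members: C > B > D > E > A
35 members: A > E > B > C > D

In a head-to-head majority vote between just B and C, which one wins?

C

Voters preferring B to C: 96; preferring C to B: 99.
C wins the head-to-head.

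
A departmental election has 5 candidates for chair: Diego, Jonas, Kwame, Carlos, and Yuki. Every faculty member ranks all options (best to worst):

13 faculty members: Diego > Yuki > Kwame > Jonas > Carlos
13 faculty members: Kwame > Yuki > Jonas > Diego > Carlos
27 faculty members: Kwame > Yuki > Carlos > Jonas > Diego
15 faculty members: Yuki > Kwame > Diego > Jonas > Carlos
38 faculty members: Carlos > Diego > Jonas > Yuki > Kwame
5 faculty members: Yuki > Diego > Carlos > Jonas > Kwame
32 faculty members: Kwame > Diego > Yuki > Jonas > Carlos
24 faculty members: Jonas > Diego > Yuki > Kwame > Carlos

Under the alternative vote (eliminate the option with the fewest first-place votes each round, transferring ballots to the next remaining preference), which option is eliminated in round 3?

Round 1: Diego 13, Jonas 24, Kwame 72, Carlos 38, Yuki 20. Eliminate Diego.
Round 2: Jonas 24, Kwame 72, Carlos 38, Yuki 33. Eliminate Jonas.
Round 3: Kwame 72, Carlos 38, Yuki 57. Eliminate Carlos.

Carlos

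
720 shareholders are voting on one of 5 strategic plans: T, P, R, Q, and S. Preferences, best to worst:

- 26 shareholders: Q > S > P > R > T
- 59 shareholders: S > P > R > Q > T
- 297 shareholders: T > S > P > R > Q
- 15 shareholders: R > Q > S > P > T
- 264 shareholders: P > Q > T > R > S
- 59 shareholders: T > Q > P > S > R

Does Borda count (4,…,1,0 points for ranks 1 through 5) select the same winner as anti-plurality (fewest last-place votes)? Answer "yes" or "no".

Borda — scores: T 1952, P 2012, R 765, Q 1177, S 1294. Winner: P.
Anti-plurality — last-place votes: T 100, P 0, R 59, Q 297, S 264. Winner: P.
The two methods agree.

yes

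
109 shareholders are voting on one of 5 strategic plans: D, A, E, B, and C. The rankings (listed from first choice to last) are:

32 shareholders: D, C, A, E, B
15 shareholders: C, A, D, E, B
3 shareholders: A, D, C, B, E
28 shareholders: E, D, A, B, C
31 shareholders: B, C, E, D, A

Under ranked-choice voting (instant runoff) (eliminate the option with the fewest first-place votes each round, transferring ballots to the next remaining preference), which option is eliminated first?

Round 1: D 32, A 3, E 28, B 31, C 15. Eliminate A.

A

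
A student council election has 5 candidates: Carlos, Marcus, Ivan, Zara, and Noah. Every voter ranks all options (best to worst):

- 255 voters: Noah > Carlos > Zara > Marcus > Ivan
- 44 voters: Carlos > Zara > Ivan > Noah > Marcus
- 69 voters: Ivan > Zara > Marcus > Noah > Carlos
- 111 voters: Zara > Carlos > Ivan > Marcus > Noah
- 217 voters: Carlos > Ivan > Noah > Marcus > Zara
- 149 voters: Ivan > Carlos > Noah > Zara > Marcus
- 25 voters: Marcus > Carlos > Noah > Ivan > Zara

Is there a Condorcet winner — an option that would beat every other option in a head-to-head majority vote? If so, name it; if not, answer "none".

Carlos

Carlos vs Marcus: 776–94 for Carlos.
Carlos vs Ivan: 652–218 for Carlos.
Carlos vs Zara: 690–180 for Carlos.
Carlos vs Noah: 546–324 for Carlos.
Carlos beats every other option head-to-head.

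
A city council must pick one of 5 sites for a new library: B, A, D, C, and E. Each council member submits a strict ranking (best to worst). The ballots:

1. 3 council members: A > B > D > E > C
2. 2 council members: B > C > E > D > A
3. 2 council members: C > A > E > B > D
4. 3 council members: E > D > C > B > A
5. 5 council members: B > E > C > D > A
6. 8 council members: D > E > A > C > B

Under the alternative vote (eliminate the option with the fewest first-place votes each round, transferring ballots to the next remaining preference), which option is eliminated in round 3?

A

Round 1: B 7, A 3, D 8, C 2, E 3. Eliminate C.
Round 2: B 7, A 5, D 8, E 3. Eliminate E.
Round 3: B 7, A 5, D 11. Eliminate A.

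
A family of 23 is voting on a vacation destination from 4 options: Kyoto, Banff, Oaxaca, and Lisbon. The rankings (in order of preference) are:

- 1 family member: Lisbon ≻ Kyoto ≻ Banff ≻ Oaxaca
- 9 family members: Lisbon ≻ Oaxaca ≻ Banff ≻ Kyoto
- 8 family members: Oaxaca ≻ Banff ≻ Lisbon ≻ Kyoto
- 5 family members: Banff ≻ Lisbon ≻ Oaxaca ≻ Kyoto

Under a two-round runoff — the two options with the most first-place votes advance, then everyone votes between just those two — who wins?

Lisbon

Round 1 first-place votes: Kyoto 0, Banff 5, Oaxaca 8, Lisbon 10.
Lisbon and Oaxaca advance.
Runoff: Lisbon is preferred to Oaxaca by 15 voters; Oaxaca by 8.
Lisbon wins the runoff.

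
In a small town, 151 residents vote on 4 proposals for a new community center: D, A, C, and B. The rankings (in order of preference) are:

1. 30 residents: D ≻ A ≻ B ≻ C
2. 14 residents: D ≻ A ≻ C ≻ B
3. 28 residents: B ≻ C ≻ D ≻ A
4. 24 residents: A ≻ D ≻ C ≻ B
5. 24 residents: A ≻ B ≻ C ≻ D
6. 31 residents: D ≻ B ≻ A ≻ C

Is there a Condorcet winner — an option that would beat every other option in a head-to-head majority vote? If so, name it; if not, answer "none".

D vs A: 103–48 for D.
D vs C: 99–52 for D.
D vs B: 99–52 for D.
D beats every other option head-to-head.

D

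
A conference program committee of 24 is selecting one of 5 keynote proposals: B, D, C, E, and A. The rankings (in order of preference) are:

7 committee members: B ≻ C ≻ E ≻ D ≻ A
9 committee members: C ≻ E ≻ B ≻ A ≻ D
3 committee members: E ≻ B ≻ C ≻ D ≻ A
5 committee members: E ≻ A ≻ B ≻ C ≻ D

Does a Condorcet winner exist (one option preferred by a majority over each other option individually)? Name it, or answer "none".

none

Checking pairwise contests:
E beats B 17–7.
B beats D 24–0.
B beats C 15–9.
C beats E 16–8.
B beats A 19–5.
Every option loses at least one head-to-head, so there is no Condorcet winner.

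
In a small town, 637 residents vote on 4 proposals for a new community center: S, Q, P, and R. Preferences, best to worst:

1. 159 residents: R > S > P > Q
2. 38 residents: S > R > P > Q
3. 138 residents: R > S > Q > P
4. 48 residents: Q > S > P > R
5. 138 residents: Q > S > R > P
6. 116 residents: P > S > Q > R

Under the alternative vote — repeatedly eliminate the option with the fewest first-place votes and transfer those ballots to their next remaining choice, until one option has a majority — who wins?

Round 1: S 38, Q 186, P 116, R 297. Eliminate S.
Round 2: Q 186, P 116, R 335. R has a majority.

R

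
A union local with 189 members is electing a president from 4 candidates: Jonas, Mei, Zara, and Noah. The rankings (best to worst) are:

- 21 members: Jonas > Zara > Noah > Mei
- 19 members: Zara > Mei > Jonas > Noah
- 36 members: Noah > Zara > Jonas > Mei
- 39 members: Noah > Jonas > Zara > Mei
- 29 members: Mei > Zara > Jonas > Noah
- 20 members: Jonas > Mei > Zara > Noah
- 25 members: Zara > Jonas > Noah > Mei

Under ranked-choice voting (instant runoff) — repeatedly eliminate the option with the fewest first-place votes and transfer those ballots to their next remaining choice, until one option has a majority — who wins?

Zara

Round 1: Jonas 41, Mei 29, Zara 44, Noah 75. Eliminate Mei.
Round 2: Jonas 41, Zara 73, Noah 75. Eliminate Jonas.
Round 3: Zara 114, Noah 75. Zara has a majority.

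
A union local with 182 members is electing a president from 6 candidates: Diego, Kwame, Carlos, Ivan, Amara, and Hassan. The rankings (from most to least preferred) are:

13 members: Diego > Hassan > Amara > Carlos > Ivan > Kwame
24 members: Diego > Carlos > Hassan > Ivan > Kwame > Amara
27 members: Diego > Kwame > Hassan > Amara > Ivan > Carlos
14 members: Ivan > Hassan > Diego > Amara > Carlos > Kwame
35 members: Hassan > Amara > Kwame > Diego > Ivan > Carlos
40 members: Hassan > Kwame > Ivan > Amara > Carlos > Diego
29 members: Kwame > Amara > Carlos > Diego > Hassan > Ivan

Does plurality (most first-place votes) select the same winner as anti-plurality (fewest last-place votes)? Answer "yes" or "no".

Plurality — first-place votes: Diego 64, Kwame 29, Carlos 0, Ivan 14, Amara 0, Hassan 75. Winner: Hassan.
Anti-plurality — last-place votes: Diego 40, Kwame 27, Carlos 62, Ivan 29, Amara 24, Hassan 0. Winner: Hassan.
The two methods agree.

yes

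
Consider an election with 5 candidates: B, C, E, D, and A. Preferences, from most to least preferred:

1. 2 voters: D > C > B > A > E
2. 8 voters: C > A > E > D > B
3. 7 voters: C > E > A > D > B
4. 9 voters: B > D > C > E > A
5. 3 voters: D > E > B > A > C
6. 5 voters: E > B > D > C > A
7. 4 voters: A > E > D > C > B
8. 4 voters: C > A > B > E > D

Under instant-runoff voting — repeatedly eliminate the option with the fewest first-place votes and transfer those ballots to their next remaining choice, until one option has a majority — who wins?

C

Round 1: B 9, C 19, E 5, D 5, A 4. Eliminate A.
Round 2: B 9, C 19, E 9, D 5. Eliminate D.
Round 3: B 9, C 21, E 12. Eliminate B.
Round 4: C 30, E 12. C has a majority.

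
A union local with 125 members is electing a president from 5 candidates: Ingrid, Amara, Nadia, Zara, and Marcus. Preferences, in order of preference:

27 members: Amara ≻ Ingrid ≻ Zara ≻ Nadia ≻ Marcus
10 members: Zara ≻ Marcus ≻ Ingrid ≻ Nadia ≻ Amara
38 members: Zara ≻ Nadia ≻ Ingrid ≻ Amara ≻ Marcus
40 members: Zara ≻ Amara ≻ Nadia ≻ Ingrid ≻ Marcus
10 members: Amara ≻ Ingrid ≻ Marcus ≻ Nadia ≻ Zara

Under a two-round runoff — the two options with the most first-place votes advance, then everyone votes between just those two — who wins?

Zara

Round 1 first-place votes: Ingrid 0, Amara 37, Nadia 0, Zara 88, Marcus 0.
Zara and Amara advance.
Runoff: Zara is preferred to Amara by 88 voters; Amara by 37.
Zara wins the runoff.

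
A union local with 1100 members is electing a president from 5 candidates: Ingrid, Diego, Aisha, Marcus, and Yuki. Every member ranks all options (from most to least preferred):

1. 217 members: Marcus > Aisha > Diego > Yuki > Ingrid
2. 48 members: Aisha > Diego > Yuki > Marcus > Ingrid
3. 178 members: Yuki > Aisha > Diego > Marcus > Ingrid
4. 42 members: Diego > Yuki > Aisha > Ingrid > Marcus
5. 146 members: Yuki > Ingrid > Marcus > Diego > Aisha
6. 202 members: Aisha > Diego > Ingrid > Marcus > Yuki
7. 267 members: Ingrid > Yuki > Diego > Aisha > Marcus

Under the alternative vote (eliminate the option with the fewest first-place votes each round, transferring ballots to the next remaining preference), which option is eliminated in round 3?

Round 1: Ingrid 267, Diego 42, Aisha 250, Marcus 217, Yuki 324. Eliminate Diego.
Round 2: Ingrid 267, Aisha 250, Marcus 217, Yuki 366. Eliminate Marcus.
Round 3: Ingrid 267, Aisha 467, Yuki 366. Eliminate Ingrid.

Ingrid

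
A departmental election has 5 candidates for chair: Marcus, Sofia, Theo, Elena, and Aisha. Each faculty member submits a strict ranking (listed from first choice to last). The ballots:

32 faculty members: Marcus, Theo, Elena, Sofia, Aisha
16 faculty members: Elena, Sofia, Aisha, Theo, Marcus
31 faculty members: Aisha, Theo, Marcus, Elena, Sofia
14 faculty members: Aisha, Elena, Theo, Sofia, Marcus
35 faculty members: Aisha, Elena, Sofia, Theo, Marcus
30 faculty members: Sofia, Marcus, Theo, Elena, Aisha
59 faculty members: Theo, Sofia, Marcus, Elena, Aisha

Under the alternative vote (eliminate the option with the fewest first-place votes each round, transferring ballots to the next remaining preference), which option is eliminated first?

Round 1: Marcus 32, Sofia 30, Theo 59, Elena 16, Aisha 80. Eliminate Elena.

Elena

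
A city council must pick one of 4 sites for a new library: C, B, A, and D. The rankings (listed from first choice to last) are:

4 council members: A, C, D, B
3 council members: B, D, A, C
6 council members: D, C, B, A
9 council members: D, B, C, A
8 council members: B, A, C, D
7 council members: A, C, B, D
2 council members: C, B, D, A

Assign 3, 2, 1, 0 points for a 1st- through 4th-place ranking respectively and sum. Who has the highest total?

C: 4·2 + 3·0 + 6·2 + 9·1 + 8·1 + 7·2 + 2·3 = 57
B: 4·0 + 3·3 + 6·1 + 9·2 + 8·3 + 7·1 + 2·2 = 68
A: 4·3 + 3·1 + 6·0 + 9·0 + 8·2 + 7·3 + 2·0 = 52
D: 4·1 + 3·2 + 6·3 + 9·3 + 8·0 + 7·0 + 2·1 = 57
B has the highest Borda score (68).

B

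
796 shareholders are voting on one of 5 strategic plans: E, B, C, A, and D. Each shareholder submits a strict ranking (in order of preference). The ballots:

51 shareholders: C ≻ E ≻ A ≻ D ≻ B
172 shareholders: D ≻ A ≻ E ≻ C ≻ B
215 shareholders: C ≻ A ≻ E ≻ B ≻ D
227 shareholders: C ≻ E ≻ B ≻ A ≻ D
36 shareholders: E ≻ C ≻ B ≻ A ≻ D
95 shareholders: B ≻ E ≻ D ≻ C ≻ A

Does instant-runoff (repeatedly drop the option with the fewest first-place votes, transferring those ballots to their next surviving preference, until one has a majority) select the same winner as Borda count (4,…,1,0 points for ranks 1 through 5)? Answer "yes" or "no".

yes

Instant-runoff — R1 E 36, B 95, C 493, A 0, D 172 (C winner). Winner: C.
Borda — scores: E 2037, B 1121, C 2347, A 1526, D 929. Winner: C.
The two methods agree.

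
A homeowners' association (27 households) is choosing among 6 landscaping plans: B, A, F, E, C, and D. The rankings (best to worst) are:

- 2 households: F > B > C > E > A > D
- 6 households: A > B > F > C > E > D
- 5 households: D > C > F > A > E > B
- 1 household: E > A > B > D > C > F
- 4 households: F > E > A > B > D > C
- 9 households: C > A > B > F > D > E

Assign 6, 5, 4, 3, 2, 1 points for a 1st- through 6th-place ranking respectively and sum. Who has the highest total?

B: 2·5 + 6·5 + 5·1 + 1·4 + 4·3 + 9·4 = 97
A: 2·2 + 6·6 + 5·3 + 1·5 + 4·4 + 9·5 = 121
F: 2·6 + 6·4 + 5·4 + 1·1 + 4·6 + 9·3 = 108
E: 2·3 + 6·2 + 5·2 + 1·6 + 4·5 + 9·1 = 63
C: 2·4 + 6·3 + 5·5 + 1·2 + 4·1 + 9·6 = 111
D: 2·1 + 6·1 + 5·6 + 1·3 + 4·2 + 9·2 = 67
A has the highest Borda score (121).

A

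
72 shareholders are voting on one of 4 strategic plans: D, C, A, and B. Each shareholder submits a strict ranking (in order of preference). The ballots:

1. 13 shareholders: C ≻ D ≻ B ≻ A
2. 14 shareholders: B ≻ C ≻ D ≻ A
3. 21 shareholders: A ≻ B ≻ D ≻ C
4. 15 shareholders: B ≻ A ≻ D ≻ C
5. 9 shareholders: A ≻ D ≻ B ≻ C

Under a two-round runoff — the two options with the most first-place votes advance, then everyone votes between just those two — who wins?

Round 1 first-place votes: D 0, C 13, A 30, B 29.
A and B advance.
Runoff: A is preferred to B by 30 voters; B by 42.
B wins the runoff.

B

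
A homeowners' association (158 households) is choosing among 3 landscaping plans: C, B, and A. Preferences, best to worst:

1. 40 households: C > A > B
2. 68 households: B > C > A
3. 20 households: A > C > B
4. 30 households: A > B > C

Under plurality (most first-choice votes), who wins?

First-place votes: C 40, B 68, A 50.
B has the most first-place votes.

B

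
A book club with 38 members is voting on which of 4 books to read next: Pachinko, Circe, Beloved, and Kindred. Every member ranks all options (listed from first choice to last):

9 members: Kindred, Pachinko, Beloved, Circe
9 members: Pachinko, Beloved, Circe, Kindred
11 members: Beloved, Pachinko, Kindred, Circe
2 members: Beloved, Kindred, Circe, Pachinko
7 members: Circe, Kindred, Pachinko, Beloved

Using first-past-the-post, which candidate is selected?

Beloved

First-place votes: Pachinko 9, Circe 7, Beloved 13, Kindred 9.
Beloved has the most first-place votes.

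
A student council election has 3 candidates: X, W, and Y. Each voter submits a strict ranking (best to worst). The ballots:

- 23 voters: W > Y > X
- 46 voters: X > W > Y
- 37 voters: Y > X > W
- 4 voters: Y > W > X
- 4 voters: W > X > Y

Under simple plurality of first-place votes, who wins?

First-place votes: X 46, W 27, Y 41.
X has the most first-place votes.

X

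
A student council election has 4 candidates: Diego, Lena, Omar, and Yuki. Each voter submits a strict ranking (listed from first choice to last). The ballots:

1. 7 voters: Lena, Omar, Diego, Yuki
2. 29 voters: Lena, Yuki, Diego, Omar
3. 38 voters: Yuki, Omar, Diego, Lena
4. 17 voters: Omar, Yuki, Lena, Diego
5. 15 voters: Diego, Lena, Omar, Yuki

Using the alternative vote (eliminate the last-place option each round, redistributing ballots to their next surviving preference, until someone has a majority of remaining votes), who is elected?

Yuki

Round 1: Diego 15, Lena 36, Omar 17, Yuki 38. Eliminate Diego.
Round 2: Lena 51, Omar 17, Yuki 38. Eliminate Omar.
Round 3: Lena 51, Yuki 55. Yuki has a majority.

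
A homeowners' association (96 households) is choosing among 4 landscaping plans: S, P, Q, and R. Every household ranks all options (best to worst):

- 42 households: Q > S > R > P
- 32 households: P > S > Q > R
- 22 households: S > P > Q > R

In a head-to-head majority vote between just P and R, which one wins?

P

Voters preferring P to R: 54; preferring R to P: 42.
P wins the head-to-head.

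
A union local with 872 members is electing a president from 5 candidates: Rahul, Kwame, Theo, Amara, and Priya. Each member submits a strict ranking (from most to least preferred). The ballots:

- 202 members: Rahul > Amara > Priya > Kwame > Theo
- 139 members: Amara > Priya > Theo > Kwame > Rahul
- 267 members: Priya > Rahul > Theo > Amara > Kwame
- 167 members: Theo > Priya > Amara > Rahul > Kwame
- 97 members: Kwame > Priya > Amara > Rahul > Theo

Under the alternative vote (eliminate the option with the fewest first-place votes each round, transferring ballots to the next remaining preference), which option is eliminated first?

Round 1: Rahul 202, Kwame 97, Theo 167, Amara 139, Priya 267. Eliminate Kwame.

Kwame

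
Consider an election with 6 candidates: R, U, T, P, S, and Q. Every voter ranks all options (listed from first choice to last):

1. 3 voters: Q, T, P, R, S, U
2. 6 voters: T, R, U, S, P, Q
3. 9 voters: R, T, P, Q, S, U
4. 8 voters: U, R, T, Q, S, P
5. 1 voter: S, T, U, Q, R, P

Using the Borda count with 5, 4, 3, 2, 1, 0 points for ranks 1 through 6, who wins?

R

R: 3·2 + 6·4 + 9·5 + 8·4 + 1·1 = 108
U: 3·0 + 6·3 + 9·0 + 8·5 + 1·3 = 61
T: 3·4 + 6·5 + 9·4 + 8·3 + 1·4 = 106
P: 3·3 + 6·1 + 9·3 + 8·0 + 1·0 = 42
S: 3·1 + 6·2 + 9·1 + 8·1 + 1·5 = 37
Q: 3·5 + 6·0 + 9·2 + 8·2 + 1·2 = 51
R has the highest Borda score (108).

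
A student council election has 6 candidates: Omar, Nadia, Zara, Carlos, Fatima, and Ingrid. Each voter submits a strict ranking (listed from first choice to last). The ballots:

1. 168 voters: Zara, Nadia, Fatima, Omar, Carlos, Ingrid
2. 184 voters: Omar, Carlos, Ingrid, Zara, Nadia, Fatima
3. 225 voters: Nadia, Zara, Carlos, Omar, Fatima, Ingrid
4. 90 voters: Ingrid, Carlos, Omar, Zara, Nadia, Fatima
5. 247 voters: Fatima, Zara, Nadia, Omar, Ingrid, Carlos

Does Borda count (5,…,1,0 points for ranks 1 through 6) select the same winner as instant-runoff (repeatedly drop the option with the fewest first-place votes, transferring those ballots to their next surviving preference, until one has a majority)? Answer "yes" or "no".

Borda — scores: Omar 2470, Nadia 2812, Zara 3276, Carlos 1939, Fatima 1964, Ingrid 1249. Winner: Zara.
Instant-runoff — R1 Omar 184, Nadia 225, Zara 168, Carlos 0, Fatima 247, Ingrid 90 (Carlos out); R2 Omar 184, Nadia 225, Zara 168, Fatima 247, Ingrid 90 (Ingrid out); R3 Omar 274, Nadia 225, Zara 168, Fatima 247 (Zara out); R4 Omar 274, Nadia 393, Fatima 247 (Fatima out); R5 Omar 274, Nadia 640 (Nadia winner). Winner: Nadia.
The two methods disagree.

no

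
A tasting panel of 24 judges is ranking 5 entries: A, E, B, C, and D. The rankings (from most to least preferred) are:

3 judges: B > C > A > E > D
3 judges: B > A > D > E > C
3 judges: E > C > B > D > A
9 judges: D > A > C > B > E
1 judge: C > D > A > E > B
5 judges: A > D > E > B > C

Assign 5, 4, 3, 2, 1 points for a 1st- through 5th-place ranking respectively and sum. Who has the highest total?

A: 3·3 + 3·4 + 3·1 + 9·4 + 1·3 + 5·5 = 88
E: 3·2 + 3·2 + 3·5 + 9·1 + 1·2 + 5·3 = 53
B: 3·5 + 3·5 + 3·3 + 9·2 + 1·1 + 5·2 = 68
C: 3·4 + 3·1 + 3·4 + 9·3 + 1·5 + 5·1 = 64
D: 3·1 + 3·3 + 3·2 + 9·5 + 1·4 + 5·4 = 87
A has the highest Borda score (88).

A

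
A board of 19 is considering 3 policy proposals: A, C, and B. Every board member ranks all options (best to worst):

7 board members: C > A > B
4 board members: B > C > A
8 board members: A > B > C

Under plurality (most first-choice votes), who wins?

A

First-place votes: A 8, C 7, B 4.
A has the most first-place votes.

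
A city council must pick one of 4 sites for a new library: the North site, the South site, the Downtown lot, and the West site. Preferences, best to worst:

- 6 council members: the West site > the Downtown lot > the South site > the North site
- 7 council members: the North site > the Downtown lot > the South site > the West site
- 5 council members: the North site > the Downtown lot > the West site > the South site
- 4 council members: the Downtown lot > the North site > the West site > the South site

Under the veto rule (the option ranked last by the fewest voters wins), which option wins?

the Downtown lot

Last-place votes: the North site 6, the South site 9, the Downtown lot 0, the West site 7.
the Downtown lot is ranked last by the fewest voters, so the Downtown lot wins.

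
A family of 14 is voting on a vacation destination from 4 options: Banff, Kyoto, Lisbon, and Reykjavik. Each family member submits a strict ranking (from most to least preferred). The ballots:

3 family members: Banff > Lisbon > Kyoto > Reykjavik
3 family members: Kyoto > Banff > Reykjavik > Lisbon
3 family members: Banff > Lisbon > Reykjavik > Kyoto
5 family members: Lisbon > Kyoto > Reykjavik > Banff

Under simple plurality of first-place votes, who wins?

First-place votes: Banff 6, Kyoto 3, Lisbon 5, Reykjavik 0.
Banff has the most first-place votes.

Banff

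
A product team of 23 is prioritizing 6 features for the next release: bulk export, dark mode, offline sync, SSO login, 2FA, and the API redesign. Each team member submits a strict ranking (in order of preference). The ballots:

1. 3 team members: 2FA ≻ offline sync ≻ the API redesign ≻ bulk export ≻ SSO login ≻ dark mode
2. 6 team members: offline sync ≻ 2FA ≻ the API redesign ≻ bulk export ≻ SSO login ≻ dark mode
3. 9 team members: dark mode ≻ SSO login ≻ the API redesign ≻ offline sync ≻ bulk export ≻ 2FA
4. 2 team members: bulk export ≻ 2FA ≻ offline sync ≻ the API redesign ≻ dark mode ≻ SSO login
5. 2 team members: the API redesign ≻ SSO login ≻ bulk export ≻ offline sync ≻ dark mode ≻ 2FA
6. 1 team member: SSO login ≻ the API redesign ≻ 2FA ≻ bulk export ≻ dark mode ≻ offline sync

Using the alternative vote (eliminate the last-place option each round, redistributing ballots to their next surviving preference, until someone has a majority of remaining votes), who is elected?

Round 1: bulk export 2, dark mode 9, offline sync 6, SSO login 1, 2FA 3, the API redesign 2. Eliminate SSO login.
Round 2: bulk export 2, dark mode 9, offline sync 6, 2FA 3, the API redesign 3. Eliminate bulk export.
Round 3: dark mode 9, offline sync 6, 2FA 5, the API redesign 3. Eliminate the API redesign.
Round 4: dark mode 9, offline sync 8, 2FA 6. Eliminate 2FA.
Round 5: dark mode 10, offline sync 13. Offline sync has a majority.

offline sync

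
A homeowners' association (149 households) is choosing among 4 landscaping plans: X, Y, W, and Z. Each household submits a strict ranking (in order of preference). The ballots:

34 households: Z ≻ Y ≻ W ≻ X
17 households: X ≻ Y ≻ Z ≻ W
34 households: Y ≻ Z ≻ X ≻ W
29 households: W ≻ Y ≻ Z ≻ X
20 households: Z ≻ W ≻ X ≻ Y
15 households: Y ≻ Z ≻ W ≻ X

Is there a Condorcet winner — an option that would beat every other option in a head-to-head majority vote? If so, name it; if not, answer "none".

Y

Y vs X: 112–37 for Y.
Y vs W: 100–49 for Y.
Y vs Z: 95–54 for Y.
Y beats every other option head-to-head.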